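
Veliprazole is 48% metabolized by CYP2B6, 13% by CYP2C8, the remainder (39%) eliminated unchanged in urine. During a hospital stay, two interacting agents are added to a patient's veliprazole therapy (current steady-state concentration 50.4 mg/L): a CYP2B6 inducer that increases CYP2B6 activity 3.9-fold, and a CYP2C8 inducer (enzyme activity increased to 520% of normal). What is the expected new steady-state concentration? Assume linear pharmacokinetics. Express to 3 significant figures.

17.2 mg/L

CYP2B6: 0.48 × 3.9 = 1.872
CYP2C8: 0.13 × 5.2 = 0.676
Other: 0.39 (unchanged)
New clearance relative to baseline: 1.872 + 0.676 + 0.39 = 2.938.
New steady-state concentration = 50.4 / 2.938 = 17.2 mg/L (concentration scales inversely with clearance).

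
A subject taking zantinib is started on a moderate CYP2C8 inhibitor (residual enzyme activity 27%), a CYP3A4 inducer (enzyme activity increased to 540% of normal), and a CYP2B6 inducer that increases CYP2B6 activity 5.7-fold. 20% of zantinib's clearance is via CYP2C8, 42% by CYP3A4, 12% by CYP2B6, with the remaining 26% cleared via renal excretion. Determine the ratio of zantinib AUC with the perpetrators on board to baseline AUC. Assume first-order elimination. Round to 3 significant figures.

The CYP2C8 pathway (20% of clearance) is reduced to 0.27× activity: 0.2 × 0.27 = 0.054.
The CYP3A4 pathway (42% of clearance) is boosted to 5.4× activity: 0.42 × 5.4 = 2.268.
The CYP2B6 pathway (12% of clearance) rises to 5.7× activity: 0.12 × 5.7 = 0.684.
Non-CYP routes (26%) are unchanged.
New clearance relative to baseline: 0.054 + 2.268 + 0.684 + 0.26 = 3.266.
Net AUC ratio = 1 / 3.266 = 0.306.

0.306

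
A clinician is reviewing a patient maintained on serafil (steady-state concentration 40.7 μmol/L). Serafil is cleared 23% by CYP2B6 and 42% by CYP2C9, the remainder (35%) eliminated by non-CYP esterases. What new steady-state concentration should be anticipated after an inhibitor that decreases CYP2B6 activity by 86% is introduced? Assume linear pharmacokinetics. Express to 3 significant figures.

50.7 μmol/L

CYP2B6: 0.23 × 0.14 = 0.0322
CYP2C9: 0.42 (unchanged)
Other: 0.35 (unchanged)
Relative clearance = 0.0322 + 0.42 + 0.35 = 0.8022.
Steady-state concentration ∝ 1/CL, so new value = 40.7 / 0.8022 = 50.7 μmol/L.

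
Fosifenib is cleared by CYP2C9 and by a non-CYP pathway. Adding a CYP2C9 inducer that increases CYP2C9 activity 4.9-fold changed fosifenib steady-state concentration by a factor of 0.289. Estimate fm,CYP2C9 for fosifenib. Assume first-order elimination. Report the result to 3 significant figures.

0.631

Let x = fm,CYP2C9. Because steady-state concentration ∝ 1/CL, relative clearance rose to 1/0.289 = 3.46.
Only the CYP2C9 route changed, so 3.46 = x·4.9 + (1 − x), giving x = 0.631.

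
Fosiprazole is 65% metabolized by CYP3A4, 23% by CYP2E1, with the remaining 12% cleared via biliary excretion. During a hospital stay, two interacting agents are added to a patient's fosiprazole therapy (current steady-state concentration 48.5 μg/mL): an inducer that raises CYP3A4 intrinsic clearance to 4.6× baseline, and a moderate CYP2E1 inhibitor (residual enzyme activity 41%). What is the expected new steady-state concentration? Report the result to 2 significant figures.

CYP3A4: 0.65 × 4.6 = 2.99
CYP2E1: 0.23 × 0.41 = 0.0943
Other: 0.12 (unchanged)
New clearance relative to baseline: 2.99 + 0.0943 + 0.12 = 3.2043.
New steady-state concentration = 48.5 / 3.2043 = 15 μg/mL (concentration scales inversely with clearance).

15 μg/mL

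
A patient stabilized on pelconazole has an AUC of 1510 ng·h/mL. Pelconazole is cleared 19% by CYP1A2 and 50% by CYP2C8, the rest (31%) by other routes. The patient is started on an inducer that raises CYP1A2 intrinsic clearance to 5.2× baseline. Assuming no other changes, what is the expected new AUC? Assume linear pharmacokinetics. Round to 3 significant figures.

840 ng·h/mL

The CYP1A2 pathway (19% of clearance) rises to 5.2× activity: 0.19 × 5.2 = 0.988.
CYP2C8 (50%) and the residual 31% are unaffected.
Relative clearance = 0.988 + 0.5 + 0.31 = 1.798.
New AUC = baseline ÷ relative clearance = 1510 / 1.798 = 840 ng·h/mL.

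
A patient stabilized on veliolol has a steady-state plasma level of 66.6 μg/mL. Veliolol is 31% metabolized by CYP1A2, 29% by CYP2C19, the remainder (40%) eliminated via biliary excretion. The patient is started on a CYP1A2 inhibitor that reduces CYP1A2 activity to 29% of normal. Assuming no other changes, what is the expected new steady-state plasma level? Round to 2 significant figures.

CYP1A2: 0.31 × 0.29 = 0.0899
CYP2C19: 0.29 (unchanged)
Other: 0.4 (unchanged)
New clearance relative to baseline: 0.0899 + 0.29 + 0.4 = 0.7799.
Steady-state plasma level ∝ 1/CL, so new value = 66.6 / 0.7799 = 85 μg/mL.

85 μg/mL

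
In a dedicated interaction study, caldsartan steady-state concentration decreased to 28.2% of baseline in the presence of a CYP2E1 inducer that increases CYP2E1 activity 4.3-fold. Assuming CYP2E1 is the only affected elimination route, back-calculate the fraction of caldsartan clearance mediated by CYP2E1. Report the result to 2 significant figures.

0.77

Let fm be the CYP2E1 fraction. New clearance relative to baseline = fm × 4.3 + (1 − fm).
Steady-state concentration ratio = 1 / (new CL fraction), so new CL fraction = 1 / 0.282 = 3.546.
fm × 4.3 + 1 − fm = 3.546  ⇒  fm × (4.3 − 1) = 2.546  ⇒  fm = 0.77.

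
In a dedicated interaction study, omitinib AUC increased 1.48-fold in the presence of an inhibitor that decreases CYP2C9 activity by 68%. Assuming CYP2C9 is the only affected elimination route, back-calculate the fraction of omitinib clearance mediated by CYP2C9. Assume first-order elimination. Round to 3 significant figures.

Write x for the fraction cleared via CYP2C9. The observed AUC change means clearance fell to 1/1.48 = 0.6757 of baseline.
Only the CYP2C9 route changed, so 0.6757 = x·0.32 + (1 − x), giving x = 0.477.

0.477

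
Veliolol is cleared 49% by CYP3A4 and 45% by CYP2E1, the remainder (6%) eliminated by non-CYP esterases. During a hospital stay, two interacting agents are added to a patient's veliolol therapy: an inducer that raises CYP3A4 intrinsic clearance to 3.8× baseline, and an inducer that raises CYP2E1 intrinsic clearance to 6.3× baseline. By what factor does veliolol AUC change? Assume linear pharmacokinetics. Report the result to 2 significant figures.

CYP3A4: 0.49 × 3.8 = 1.862
CYP2E1: 0.45 × 6.3 = 2.835
Other: 0.06 (unchanged)
CL_new/CL_old = 1.862 + 2.835 + 0.06 = 4.757.
AUC ∝ 1/CL: fold-change = 1 / 4.757 = 0.21.

0.21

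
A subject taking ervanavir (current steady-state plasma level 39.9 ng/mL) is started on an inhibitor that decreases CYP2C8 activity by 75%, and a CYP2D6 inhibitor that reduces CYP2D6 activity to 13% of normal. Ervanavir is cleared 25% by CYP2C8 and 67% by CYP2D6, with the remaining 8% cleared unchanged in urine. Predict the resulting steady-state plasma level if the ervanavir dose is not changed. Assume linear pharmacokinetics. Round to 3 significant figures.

The CYP2C8 pathway (25% of clearance) falls to 0.25× activity: 0.25 × 0.25 = 0.0625.
The CYP2D6 pathway (67% of clearance) is reduced to 0.13× activity: 0.67 × 0.13 = 0.0871.
The remaining 8% of clearance is unaffected.
CL_new/CL_old = 0.0625 + 0.0871 + 0.08 = 0.2296.
Dividing the baseline by the relative clearance: 39.9 / 0.2296 = 174 ng/mL.

174 ng/mL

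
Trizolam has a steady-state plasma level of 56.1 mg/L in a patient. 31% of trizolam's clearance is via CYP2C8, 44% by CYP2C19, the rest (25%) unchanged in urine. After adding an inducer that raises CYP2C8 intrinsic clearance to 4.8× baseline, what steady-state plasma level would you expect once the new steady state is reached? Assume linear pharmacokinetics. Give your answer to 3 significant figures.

The CYP2C8 pathway (31% of clearance) increases to 4.8× activity: 0.31 × 4.8 = 1.488.
CYP2C19 (44%) and the residual 25% are unaffected.
New clearance relative to baseline: 1.488 + 0.44 + 0.25 = 2.178.
New steady-state plasma level = baseline ÷ relative clearance = 56.1 / 2.178 = 25.8 mg/L.

25.8 mg/L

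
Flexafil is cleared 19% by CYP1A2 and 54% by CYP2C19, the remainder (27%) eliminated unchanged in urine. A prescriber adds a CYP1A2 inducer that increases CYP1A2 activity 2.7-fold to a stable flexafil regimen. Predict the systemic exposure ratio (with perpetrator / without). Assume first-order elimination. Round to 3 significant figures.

The CYP1A2 pathway (19% of clearance) rises to 2.7× activity: 0.19 × 2.7 = 0.513.
CYP2C19 (54%) and the residual 27% are unaffected.
New clearance relative to baseline: 0.513 + 0.54 + 0.27 = 1.323.
Systemic exposure ratio = CL_old/CL_new = 1 / 1.323 = 0.756.

0.756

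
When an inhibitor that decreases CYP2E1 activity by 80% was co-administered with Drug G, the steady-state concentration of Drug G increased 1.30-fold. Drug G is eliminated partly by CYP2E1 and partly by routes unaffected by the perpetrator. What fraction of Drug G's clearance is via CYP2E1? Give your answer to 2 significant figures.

0.29

Write x for the fraction cleared via CYP2E1. The observed steady-state concentration change means clearance fell to 1/1.30 = 0.7692 of baseline.
Setting x·0.2 + (1 − x) = 0.7692 and solving: x = (0.7692 − 1)/(0.2 − 1) = 0.29.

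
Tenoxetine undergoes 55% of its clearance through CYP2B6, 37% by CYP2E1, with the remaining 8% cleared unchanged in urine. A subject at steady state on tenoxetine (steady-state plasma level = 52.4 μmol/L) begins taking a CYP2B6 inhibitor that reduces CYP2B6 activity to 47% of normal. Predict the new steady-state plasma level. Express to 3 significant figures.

74.0 μmol/L

CYP2B6: 0.55 × 0.47 = 0.2585
CYP2E1: 0.37 (unchanged)
Other: 0.08 (unchanged)
New clearance relative to baseline: 0.2585 + 0.37 + 0.08 = 0.7085.
New steady-state plasma level = baseline ÷ relative clearance = 52.4 / 0.7085 = 74.0 μmol/L.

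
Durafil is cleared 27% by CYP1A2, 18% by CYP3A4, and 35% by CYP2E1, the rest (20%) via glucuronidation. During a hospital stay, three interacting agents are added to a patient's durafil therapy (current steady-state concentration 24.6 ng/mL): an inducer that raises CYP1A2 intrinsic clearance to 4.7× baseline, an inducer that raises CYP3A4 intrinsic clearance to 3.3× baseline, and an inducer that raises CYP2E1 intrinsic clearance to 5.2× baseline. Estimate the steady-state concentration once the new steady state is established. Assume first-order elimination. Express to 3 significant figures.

6.34 ng/mL

CYP1A2: 0.27 × 4.7 = 1.269
CYP3A4: 0.18 × 3.3 = 0.594
CYP2E1: 0.35 × 5.2 = 1.82
Other: 0.2 (unchanged)
New clearance relative to baseline: 1.269 + 0.594 + 1.82 + 0.2 = 3.883.
Steady-state concentration ∝ 1/CL: new value = 24.6 / 3.883 = 6.34 ng/mL.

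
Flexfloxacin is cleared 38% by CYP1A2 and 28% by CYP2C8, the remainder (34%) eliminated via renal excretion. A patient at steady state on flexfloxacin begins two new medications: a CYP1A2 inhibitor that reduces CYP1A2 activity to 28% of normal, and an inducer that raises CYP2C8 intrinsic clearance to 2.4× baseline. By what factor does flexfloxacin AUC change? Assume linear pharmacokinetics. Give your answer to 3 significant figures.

The CYP1A2 pathway (38% of clearance) is reduced to 0.28× activity: 0.38 × 0.28 = 0.1064.
The CYP2C8 pathway (28% of clearance) is boosted to 2.4× activity: 0.28 × 2.4 = 0.672.
Non-CYP routes (34%) are unchanged.
New clearance relative to baseline: 0.1064 + 0.672 + 0.34 = 1.1184.
AUC ∝ 1/CL: fold-change = 1 / 1.1184 = 0.894.

0.894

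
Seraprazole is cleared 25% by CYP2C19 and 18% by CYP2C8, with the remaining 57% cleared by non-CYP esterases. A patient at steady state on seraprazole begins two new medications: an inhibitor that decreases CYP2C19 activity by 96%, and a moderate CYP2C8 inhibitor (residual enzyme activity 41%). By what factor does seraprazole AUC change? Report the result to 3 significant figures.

The CYP2C19 pathway (25% of clearance) is reduced to 0.04× activity: 0.25 × 0.04 = 0.01.
The CYP2C8 pathway (18% of clearance) is reduced to 0.41× activity: 0.18 × 0.41 = 0.0738.
The remaining 57% of clearance is unaffected.
New clearance relative to baseline: 0.01 + 0.0738 + 0.57 = 0.6538.
AUC ∝ 1/CL: fold-change = 1 / 0.6538 = 1.53.

1.53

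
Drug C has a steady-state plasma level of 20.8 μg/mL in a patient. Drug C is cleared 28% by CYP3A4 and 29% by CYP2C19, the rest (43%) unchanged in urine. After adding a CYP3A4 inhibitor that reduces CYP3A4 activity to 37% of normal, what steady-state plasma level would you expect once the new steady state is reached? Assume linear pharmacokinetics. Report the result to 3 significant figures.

25.3 μg/mL

The CYP3A4 pathway (28% of clearance) drops to 0.37× activity: 0.28 × 0.37 = 0.1036.
CYP2C19 (29%) and the residual 43% are unaffected.
New clearance relative to baseline: 0.1036 + 0.29 + 0.43 = 0.8236.
Steady-state plasma level ∝ 1/CL, so new value = 20.8 / 0.8236 = 25.3 μg/mL.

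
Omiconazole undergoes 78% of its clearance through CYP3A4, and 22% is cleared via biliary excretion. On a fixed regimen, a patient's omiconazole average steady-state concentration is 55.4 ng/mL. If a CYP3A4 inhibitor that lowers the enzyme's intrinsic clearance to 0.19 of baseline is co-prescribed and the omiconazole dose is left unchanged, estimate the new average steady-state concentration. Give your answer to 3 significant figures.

150 ng/mL

The CYP3A4 pathway (78% of clearance) drops to 0.19× activity: 0.78 × 0.19 = 0.1482.
Non-CYP routes (22%) are unchanged.
CL_new/CL_old = 0.1482 + 0.22 = 0.3682.
Average steady-state concentration ∝ 1/CL, so new value = 55.4 / 0.3682 = 150 ng/mL.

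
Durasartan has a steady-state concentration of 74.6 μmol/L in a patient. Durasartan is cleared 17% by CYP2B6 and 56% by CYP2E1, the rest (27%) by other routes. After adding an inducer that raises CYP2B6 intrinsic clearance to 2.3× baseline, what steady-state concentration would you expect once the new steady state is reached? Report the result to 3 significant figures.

61.1 μmol/L

CYP2B6: 0.17 × 2.3 = 0.391
CYP2E1: 0.56 (unchanged)
Other: 0.27 (unchanged)
New clearance relative to baseline: 0.391 + 0.56 + 0.27 = 1.221.
Steady-state concentration ∝ 1/CL, so new value = 74.6 / 1.221 = 61.1 μmol/L.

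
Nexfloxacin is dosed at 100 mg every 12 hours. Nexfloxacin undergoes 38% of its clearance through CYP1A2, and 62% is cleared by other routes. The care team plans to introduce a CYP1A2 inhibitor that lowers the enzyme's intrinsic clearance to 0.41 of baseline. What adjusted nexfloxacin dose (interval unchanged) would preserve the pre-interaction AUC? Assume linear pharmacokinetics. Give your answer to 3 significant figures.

CYP1A2: 0.38 × 0.41 = 0.1558
Other: 0.62 (unchanged)
New clearance relative to baseline: 0.1558 + 0.62 = 0.7758.
To maintain the same steady-state level, dose must scale with clearance: new dose = 100 × 0.7758 = 77.6 mg.

77.6 mg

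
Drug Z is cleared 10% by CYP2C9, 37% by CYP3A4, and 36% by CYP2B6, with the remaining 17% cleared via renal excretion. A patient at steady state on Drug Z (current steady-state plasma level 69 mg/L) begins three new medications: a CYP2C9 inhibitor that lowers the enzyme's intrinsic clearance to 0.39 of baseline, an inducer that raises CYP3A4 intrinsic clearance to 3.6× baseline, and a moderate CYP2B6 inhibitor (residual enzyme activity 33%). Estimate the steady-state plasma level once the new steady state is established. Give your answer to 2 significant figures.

The CYP2C9 pathway (10% of clearance) drops to 0.39× activity: 0.1 × 0.39 = 0.039.
The CYP3A4 pathway (37% of clearance) is boosted to 3.6× activity: 0.37 × 3.6 = 1.332.
The CYP2B6 pathway (36% of clearance) falls to 0.33× activity: 0.36 × 0.33 = 0.1188.
The remaining 17% of clearance is unaffected.
New clearance relative to baseline: 0.039 + 1.332 + 0.1188 + 0.17 = 1.6598.
Dividing the baseline by the relative clearance: 69 / 1.6598 = 42 mg/L.

42 mg/L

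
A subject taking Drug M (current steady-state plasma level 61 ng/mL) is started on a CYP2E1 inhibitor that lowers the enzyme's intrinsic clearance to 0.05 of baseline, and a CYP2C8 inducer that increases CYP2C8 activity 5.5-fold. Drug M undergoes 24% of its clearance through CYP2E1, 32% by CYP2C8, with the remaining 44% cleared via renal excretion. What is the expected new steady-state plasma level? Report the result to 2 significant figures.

The CYP2E1 pathway (24% of clearance) is reduced to 0.05× activity: 0.24 × 0.05 = 0.012.
The CYP2C8 pathway (32% of clearance) increases to 5.5× activity: 0.32 × 5.5 = 1.76.
The remaining 44% of clearance is unaffected.
New clearance relative to baseline: 0.012 + 1.76 + 0.44 = 2.212.
Steady-state plasma level ∝ 1/CL: new value = 61 / 2.212 = 28 ng/mL.

28 ng/mL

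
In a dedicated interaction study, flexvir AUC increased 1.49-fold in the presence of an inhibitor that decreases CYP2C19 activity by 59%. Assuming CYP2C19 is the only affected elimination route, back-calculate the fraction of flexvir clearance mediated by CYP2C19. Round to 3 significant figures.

0.557

CL'/CL = 1 / 1.49 = 0.6711
0.41·fm + (1 − fm) = 0.6711
fm = (0.6711 − 1) / (0.41 − 1) = 0.557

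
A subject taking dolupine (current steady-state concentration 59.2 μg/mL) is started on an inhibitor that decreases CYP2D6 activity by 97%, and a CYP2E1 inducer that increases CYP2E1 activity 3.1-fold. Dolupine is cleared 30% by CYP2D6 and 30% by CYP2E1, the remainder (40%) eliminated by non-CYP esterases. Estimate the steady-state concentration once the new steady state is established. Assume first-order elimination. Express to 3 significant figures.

44.2 μg/mL

The CYP2D6 pathway (30% of clearance) drops to 0.03× activity: 0.3 × 0.03 = 0.009.
The CYP2E1 pathway (30% of clearance) rises to 3.1× activity: 0.3 × 3.1 = 0.93.
Non-CYP routes (40%) are unchanged.
Relative clearance = 0.009 + 0.93 + 0.4 = 1.339.
Dividing the baseline by the relative clearance: 59.2 / 1.339 = 44.2 μg/mL.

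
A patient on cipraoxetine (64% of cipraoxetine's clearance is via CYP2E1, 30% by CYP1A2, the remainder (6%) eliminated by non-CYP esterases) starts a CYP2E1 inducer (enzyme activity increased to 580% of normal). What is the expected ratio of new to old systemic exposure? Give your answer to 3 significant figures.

0.246

The CYP2E1 pathway (64% of clearance) increases to 5.8× activity: 0.64 × 5.8 = 3.712.
CYP1A2 (30%) and the residual 6% are unaffected.
CL_new/CL_old = 3.712 + 0.3 + 0.06 = 4.072.
Since systemic exposure ∝ 1/CL, the ratio is 1 / 4.072 = 0.246.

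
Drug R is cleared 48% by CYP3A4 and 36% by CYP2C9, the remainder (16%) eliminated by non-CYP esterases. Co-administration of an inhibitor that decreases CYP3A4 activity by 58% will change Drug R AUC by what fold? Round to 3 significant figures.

1.39

The CYP3A4 pathway (48% of clearance) is reduced to 0.42× activity: 0.48 × 0.42 = 0.2016.
CYP2C9 (36%) and the residual 16% are unaffected.
CL_new/CL_old = 0.2016 + 0.36 + 0.16 = 0.7216.
AUC is inversely proportional to clearance, so the fold-change is 1 / 0.7216 = 1.39.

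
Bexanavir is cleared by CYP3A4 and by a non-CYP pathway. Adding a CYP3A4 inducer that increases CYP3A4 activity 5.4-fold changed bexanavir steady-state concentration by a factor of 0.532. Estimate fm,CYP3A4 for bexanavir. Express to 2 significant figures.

0.20

Write x for the fraction cleared via CYP3A4. The observed steady-state concentration change means clearance rose to 1/0.532 = 1.88 of baseline.
Only the CYP3A4 route changed, so 1.88 = x·5.4 + (1 − x), giving x = 0.20.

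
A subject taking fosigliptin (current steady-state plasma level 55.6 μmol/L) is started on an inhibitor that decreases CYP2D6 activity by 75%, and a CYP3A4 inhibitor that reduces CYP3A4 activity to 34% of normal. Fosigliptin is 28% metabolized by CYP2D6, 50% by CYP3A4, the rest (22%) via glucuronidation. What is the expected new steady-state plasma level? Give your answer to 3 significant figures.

121 μmol/L

The CYP2D6 pathway (28% of clearance) is reduced to 0.25× activity: 0.28 × 0.25 = 0.07.
The CYP3A4 pathway (50% of clearance) drops to 0.34× activity: 0.5 × 0.34 = 0.17.
Non-CYP routes (22%) are unchanged.
New clearance relative to baseline: 0.07 + 0.17 + 0.22 = 0.46.
New steady-state plasma level = 55.6 / 0.46 = 121 μmol/L (concentration scales inversely with clearance).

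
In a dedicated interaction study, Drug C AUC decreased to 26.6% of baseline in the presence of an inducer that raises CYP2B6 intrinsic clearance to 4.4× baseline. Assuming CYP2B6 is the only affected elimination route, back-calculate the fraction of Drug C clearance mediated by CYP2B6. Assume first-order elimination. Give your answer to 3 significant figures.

Let fm be the CYP2B6 fraction. New clearance relative to baseline = fm × 4.4 + (1 − fm).
AUC ratio = 1 / (new CL fraction), so new CL fraction = 1 / 0.266 = 3.759.
fm × 4.4 + 1 − fm = 3.759  ⇒  fm × (4.4 − 1) = 2.759  ⇒  fm = 0.812.

0.812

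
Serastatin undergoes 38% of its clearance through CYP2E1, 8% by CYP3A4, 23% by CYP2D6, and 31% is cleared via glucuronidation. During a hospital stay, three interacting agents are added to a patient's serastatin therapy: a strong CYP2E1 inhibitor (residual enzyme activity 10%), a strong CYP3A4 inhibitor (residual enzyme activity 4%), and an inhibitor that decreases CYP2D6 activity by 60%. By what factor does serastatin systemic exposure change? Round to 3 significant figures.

2.26

CYP2E1: 0.38 × 0.1 = 0.038
CYP3A4: 0.08 × 0.04 = 0.0032
CYP2D6: 0.23 × 0.4 = 0.092
Other: 0.31 (unchanged)
New clearance relative to baseline: 0.038 + 0.0032 + 0.092 + 0.31 = 0.4432.
Systemic exposure ∝ 1/CL: fold-change = 1 / 0.4432 = 2.26.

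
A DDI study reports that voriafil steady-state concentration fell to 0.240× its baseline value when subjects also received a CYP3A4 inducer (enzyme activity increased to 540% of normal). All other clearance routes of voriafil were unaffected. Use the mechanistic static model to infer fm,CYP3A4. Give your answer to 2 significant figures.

Call the CYP3A4 fraction fm. After the interaction, CL_new/CL_old = fm × 5.4 + (1 − fm).
Steady-state concentration ratio = 1 / (new CL fraction), so new CL fraction = 1 / 0.240 = 4.167.
fm × 5.4 + 1 − fm = 4.167  ⇒  fm × (5.4 − 1) = 3.167  ⇒  fm = 0.72.

0.72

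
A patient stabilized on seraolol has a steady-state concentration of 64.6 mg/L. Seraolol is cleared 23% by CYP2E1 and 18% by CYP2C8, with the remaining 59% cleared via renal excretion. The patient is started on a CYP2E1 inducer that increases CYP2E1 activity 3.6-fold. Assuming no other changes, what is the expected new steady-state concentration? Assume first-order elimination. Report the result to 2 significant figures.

40 mg/L

The CYP2E1 pathway (23% of clearance) is boosted to 3.6× activity: 0.23 × 3.6 = 0.828.
CYP2C8 (18%) and the residual 59% are unaffected.
Relative clearance = 0.828 + 0.18 + 0.59 = 1.598.
Steady-state concentration ∝ 1/CL, so new value = 64.6 / 1.598 = 40 mg/L.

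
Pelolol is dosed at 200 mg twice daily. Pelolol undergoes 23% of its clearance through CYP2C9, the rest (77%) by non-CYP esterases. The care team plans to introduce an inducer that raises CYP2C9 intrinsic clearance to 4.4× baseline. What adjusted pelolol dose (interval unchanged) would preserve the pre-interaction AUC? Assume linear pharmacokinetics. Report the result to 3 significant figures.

356 mg

The CYP2C9 pathway (23% of clearance) is boosted to 4.4× activity: 0.23 × 4.4 = 1.012.
Non-CYP routes (77%) are unchanged.
Relative clearance = 1.012 + 0.77 = 1.782.
Exposure is unchanged when dose changes in proportion to clearance. New dose = 200 mg × 1.782 = 356 mg.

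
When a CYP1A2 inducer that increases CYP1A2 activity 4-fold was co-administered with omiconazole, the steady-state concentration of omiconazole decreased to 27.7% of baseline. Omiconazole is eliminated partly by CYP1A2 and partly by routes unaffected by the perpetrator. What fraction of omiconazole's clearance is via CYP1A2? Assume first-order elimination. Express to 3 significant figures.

CL'/CL = 1 / 0.277 = 3.61
4·fm + (1 − fm) = 3.61
fm = (3.61 − 1) / (4 − 1) = 0.870

0.870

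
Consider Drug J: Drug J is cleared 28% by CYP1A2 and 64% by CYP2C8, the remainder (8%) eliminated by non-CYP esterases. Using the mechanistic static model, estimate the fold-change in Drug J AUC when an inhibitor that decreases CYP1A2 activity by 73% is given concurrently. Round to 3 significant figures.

1.26

The CYP1A2 pathway (28% of clearance) drops to 0.27× activity: 0.28 × 0.27 = 0.0756.
CYP2C8 (64%) and the residual 8% are unaffected.
Relative clearance = 0.0756 + 0.64 + 0.08 = 0.7956.
AUC is inversely proportional to clearance, so the fold-change is 1 / 0.7956 = 1.26.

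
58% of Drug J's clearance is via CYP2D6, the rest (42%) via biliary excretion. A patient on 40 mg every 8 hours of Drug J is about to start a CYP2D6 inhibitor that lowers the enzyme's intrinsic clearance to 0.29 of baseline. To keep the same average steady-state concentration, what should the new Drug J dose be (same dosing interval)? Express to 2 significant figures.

24 mg

CYP2D6: 0.58 × 0.29 = 0.1682
Other: 0.42 (unchanged)
Relative clearance = 0.1682 + 0.42 = 0.5882.
Css,avg = (dose rate)/CL, so holding Css fixed requires dose ∝ CL: 40 × 0.5882 = 24 mg.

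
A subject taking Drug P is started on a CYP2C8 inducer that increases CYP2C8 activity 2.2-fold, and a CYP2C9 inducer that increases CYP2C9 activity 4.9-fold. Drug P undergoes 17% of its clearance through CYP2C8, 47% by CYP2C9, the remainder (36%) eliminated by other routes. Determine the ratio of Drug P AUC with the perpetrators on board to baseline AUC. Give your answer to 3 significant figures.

The CYP2C8 pathway (17% of clearance) rises to 2.2× activity: 0.17 × 2.2 = 0.374.
The CYP2C9 pathway (47% of clearance) is boosted to 4.9× activity: 0.47 × 4.9 = 2.303.
The remaining 36% of clearance is unaffected.
Relative clearance = 0.374 + 2.303 + 0.36 = 3.037.
Because AUC varies inversely with clearance, the combined effect is 1 / 3.037 = 0.329.

0.329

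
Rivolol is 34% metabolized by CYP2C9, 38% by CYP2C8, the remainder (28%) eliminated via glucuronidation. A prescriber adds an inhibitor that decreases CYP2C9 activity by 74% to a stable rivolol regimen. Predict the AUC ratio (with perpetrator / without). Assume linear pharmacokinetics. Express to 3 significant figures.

1.34

The CYP2C9 pathway (34% of clearance) drops to 0.26× activity: 0.34 × 0.26 = 0.0884.
CYP2C8 (38%) and the residual 28% are unaffected.
New clearance relative to baseline: 0.0884 + 0.38 + 0.28 = 0.7484.
Since AUC ∝ 1/CL, the ratio is 1 / 0.7484 = 1.34.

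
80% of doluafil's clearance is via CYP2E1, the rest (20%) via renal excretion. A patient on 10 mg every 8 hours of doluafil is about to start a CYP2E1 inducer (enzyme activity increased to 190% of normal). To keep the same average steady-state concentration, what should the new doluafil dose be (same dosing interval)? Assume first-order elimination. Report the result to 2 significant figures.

The CYP2E1 pathway (80% of clearance) increases to 1.9× activity: 0.8 × 1.9 = 1.52.
The remaining 20% of clearance is unaffected.
Relative clearance = 1.52 + 0.2 = 1.72.
Exposure is unchanged when dose changes in proportion to clearance. New dose = 10 mg × 1.72 = 17 mg.

17 mg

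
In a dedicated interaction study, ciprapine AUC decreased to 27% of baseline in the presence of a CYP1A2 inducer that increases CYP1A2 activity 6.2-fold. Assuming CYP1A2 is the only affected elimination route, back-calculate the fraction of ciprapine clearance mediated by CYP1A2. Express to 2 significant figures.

Write x for the fraction cleared via CYP1A2. The observed AUC change means clearance rose to 1/0.270 = 3.704 of baseline.
Setting x·6.2 + (1 − x) = 3.704 and solving: x = (3.704 − 1)/(6.2 − 1) = 0.52.

0.52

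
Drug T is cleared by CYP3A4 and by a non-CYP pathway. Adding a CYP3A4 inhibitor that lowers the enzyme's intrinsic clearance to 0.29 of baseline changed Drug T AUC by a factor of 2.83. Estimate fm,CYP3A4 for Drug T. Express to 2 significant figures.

CL'/CL = 1 / 2.83 = 0.3534
0.29·fm + (1 − fm) = 0.3534
fm = (0.3534 − 1) / (0.29 − 1) = 0.91

0.91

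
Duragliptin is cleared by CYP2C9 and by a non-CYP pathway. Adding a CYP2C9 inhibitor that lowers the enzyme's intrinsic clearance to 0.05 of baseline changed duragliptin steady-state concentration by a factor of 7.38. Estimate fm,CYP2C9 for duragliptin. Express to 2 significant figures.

0.91

CL'/CL = 1 / 7.38 = 0.1355
0.05·fm + (1 − fm) = 0.1355
fm = (0.1355 − 1) / (0.05 − 1) = 0.91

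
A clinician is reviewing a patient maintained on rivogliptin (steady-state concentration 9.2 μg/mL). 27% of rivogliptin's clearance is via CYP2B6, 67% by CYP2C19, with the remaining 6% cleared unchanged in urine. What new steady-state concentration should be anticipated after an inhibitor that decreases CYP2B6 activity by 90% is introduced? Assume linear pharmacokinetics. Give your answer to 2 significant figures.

The CYP2B6 pathway (27% of clearance) falls to 0.1× activity: 0.27 × 0.1 = 0.027.
CYP2C19 (67%) and the residual 6% are unaffected.
CL_new/CL_old = 0.027 + 0.67 + 0.06 = 0.757.
New steady-state concentration = baseline ÷ relative clearance = 9.2 / 0.757 = 12 μg/mL.

12 μg/mL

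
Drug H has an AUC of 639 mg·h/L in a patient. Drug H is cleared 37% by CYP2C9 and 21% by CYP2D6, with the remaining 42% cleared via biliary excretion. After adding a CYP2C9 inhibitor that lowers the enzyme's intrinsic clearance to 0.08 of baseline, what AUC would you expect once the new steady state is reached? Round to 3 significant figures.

969 mg·h/L

The CYP2C9 pathway (37% of clearance) falls to 0.08× activity: 0.37 × 0.08 = 0.0296.
CYP2D6 (21%) and the residual 42% are unaffected.
Relative clearance = 0.0296 + 0.21 + 0.42 = 0.6596.
AUC ∝ 1/CL, so new value = 639 / 0.6596 = 969 mg·h/L.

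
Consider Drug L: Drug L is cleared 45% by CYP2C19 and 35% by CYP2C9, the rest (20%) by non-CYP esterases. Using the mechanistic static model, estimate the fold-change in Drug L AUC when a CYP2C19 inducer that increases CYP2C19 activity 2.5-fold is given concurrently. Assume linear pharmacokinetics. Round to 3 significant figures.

The CYP2C19 pathway (45% of clearance) rises to 2.5× activity: 0.45 × 2.5 = 1.125.
CYP2C9 (35%) and the residual 20% are unaffected.
Relative clearance = 1.125 + 0.35 + 0.2 = 1.675.
AUC ratio = CL_old/CL_new = 1 / 1.675 = 0.597.

0.597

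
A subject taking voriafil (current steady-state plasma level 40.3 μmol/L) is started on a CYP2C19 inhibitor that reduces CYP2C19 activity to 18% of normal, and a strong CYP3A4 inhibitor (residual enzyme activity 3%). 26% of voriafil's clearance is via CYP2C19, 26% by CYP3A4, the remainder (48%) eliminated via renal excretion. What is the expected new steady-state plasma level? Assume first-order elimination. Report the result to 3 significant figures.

75.4 μmol/L

The CYP2C19 pathway (26% of clearance) drops to 0.18× activity: 0.26 × 0.18 = 0.0468.
The CYP3A4 pathway (26% of clearance) drops to 0.03× activity: 0.26 × 0.03 = 0.0078.
Non-CYP routes (48%) are unchanged.
New clearance relative to baseline: 0.0468 + 0.0078 + 0.48 = 0.5346.
Steady-state plasma level ∝ 1/CL: new value = 40.3 / 0.5346 = 75.4 μmol/L.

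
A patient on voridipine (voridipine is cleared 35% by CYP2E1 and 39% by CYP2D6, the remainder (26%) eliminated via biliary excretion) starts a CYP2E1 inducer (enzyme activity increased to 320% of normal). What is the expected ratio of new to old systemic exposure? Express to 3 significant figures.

0.565

The CYP2E1 pathway (35% of clearance) rises to 3.2× activity: 0.35 × 3.2 = 1.12.
CYP2D6 (39%) and the residual 26% are unaffected.
Relative clearance = 1.12 + 0.39 + 0.26 = 1.77.
Systemic exposure is inversely proportional to clearance, so the fold-change is 1 / 1.77 = 0.565.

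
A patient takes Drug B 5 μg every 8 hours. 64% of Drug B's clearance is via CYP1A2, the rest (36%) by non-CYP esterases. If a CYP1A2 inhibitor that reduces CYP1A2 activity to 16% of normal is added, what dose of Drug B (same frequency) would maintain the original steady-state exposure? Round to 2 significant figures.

CYP1A2: 0.64 × 0.16 = 0.1024
Other: 0.36 (unchanged)
Relative clearance = 0.1024 + 0.36 = 0.4624.
To maintain the same steady-state level, dose must scale with clearance: new dose = 5 × 0.4624 = 2.3 μg.

2.3 μg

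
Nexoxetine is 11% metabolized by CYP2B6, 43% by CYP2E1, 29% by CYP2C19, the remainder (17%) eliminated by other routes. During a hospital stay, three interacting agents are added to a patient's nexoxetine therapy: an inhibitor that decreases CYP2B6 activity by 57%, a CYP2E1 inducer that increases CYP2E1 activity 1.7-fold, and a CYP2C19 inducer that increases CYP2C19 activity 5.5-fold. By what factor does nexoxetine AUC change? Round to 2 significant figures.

0.39

CYP2B6: 0.11 × 0.43 = 0.0473
CYP2E1: 0.43 × 1.7 = 0.731
CYP2C19: 0.29 × 5.5 = 1.595
Other: 0.17 (unchanged)
Relative clearance = 0.0473 + 0.731 + 1.595 + 0.17 = 2.5433.
AUC ∝ 1/CL: fold-change = 1 / 2.5433 = 0.39.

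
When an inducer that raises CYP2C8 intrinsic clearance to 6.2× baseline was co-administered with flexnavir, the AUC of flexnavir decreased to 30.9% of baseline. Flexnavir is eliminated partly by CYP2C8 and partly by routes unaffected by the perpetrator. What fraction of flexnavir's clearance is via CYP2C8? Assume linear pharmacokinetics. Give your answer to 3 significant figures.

CL'/CL = 1 / 0.309 = 3.236
6.2·fm + (1 − fm) = 3.236
fm = (3.236 − 1) / (6.2 − 1) = 0.430

0.430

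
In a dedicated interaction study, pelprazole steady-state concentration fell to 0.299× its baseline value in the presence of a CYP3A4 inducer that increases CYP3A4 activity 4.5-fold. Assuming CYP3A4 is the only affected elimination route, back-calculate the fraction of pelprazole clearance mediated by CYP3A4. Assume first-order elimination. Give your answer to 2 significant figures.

0.67

Call the CYP3A4 fraction fm. After the interaction, CL_new/CL_old = fm × 4.5 + (1 − fm).
Steady-state concentration ratio = 1 / (new CL fraction), so new CL fraction = 1 / 0.299 = 3.344.
fm × 4.5 + 1 − fm = 3.344  ⇒  fm × (4.5 − 1) = 2.344  ⇒  fm = 0.67.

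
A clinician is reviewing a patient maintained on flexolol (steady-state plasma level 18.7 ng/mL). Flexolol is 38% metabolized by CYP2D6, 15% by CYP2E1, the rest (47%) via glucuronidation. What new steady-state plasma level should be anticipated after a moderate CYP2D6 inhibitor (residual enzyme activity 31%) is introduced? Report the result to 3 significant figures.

The CYP2D6 pathway (38% of clearance) drops to 0.31× activity: 0.38 × 0.31 = 0.1178.
CYP2E1 (15%) and the residual 47% are unaffected.
CL_new/CL_old = 0.1178 + 0.15 + 0.47 = 0.7378.
New steady-state plasma level = baseline ÷ relative clearance = 18.7 / 0.7378 = 25.3 ng/mL.

25.3 ng/mL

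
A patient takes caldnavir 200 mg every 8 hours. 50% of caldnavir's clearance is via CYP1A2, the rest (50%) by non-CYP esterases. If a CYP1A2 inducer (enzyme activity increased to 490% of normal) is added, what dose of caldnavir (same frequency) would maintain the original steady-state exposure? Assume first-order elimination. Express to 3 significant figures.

The CYP1A2 pathway (50% of clearance) increases to 4.9× activity: 0.5 × 4.9 = 2.45.
The remaining 50% of clearance is unaffected.
CL_new/CL_old = 2.45 + 0.5 = 2.95.
Css,avg = (dose rate)/CL, so holding Css fixed requires dose ∝ CL: 200 × 2.95 = 590 mg.

590 mg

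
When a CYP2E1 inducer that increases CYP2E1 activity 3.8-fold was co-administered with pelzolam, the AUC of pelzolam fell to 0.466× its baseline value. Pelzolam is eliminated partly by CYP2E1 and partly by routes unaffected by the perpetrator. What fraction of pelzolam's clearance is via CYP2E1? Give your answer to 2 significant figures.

Call the CYP2E1 fraction fm. After the interaction, CL_new/CL_old = fm × 3.8 + (1 − fm).
AUC ratio = 1 / (new CL fraction), so new CL fraction = 1 / 0.466 = 2.146.
fm × 3.8 + 1 − fm = 2.146  ⇒  fm × (3.8 − 1) = 1.146  ⇒  fm = 0.41.

0.41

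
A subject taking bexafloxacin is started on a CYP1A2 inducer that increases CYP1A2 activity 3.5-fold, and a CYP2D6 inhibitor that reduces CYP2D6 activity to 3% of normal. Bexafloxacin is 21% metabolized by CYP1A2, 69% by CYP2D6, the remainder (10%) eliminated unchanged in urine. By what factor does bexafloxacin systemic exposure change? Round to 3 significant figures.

1.17

CYP1A2: 0.21 × 3.5 = 0.735
CYP2D6: 0.69 × 0.03 = 0.0207
Other: 0.1 (unchanged)
New clearance relative to baseline: 0.735 + 0.0207 + 0.1 = 0.8557.
Because systemic exposure varies inversely with clearance, the combined effect is 1 / 0.8557 = 1.17.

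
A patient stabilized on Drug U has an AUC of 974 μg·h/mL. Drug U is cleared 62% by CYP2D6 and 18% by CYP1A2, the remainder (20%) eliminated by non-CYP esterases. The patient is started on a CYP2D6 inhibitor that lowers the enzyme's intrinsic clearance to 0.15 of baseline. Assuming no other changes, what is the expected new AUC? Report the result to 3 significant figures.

CYP2D6: 0.62 × 0.15 = 0.093
CYP1A2: 0.18 (unchanged)
Other: 0.2 (unchanged)
CL_new/CL_old = 0.093 + 0.18 + 0.2 = 0.473.
With dosing unchanged, AUC scales as 1/CL: 974 / 0.473 = 2.06 × 10³ μg·h/mL.

2.06 × 10³ μg·h/mL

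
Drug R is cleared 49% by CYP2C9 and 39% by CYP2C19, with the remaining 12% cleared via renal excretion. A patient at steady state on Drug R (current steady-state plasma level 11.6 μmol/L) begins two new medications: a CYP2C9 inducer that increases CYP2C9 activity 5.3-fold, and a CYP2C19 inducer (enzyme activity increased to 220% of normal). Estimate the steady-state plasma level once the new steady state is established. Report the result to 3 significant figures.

The CYP2C9 pathway (49% of clearance) rises to 5.3× activity: 0.49 × 5.3 = 2.597.
The CYP2C19 pathway (39% of clearance) increases to 2.2× activity: 0.39 × 2.2 = 0.858.
The remaining 12% of clearance is unaffected.
Relative clearance = 2.597 + 0.858 + 0.12 = 3.575.
Steady-state plasma level ∝ 1/CL: new value = 11.6 / 3.575 = 3.24 μmol/L.

3.24 μmol/L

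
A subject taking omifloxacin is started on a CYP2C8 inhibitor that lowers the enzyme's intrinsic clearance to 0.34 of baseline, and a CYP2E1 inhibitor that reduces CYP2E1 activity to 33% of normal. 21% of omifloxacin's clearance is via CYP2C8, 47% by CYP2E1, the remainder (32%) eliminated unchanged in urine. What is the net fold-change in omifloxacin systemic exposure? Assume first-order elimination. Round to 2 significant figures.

The CYP2C8 pathway (21% of clearance) falls to 0.34× activity: 0.21 × 0.34 = 0.0714.
The CYP2E1 pathway (47% of clearance) drops to 0.33× activity: 0.47 × 0.33 = 0.1551.
The remaining 32% of clearance is unaffected.
New clearance relative to baseline: 0.0714 + 0.1551 + 0.32 = 0.5465.
Because systemic exposure varies inversely with clearance, the combined effect is 1 / 0.5465 = 1.8.

1.8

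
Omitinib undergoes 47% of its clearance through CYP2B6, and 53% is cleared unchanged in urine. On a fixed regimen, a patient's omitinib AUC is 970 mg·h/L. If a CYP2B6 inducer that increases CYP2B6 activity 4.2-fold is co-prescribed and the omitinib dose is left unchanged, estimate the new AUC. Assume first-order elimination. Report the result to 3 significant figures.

387 mg·h/L

The CYP2B6 pathway (47% of clearance) increases to 4.2× activity: 0.47 × 4.2 = 1.974.
The remaining 53% of clearance is unaffected.
New clearance relative to baseline: 1.974 + 0.53 = 2.504.
AUC ∝ 1/CL, so new value = 970 / 2.504 = 387 mg·h/L.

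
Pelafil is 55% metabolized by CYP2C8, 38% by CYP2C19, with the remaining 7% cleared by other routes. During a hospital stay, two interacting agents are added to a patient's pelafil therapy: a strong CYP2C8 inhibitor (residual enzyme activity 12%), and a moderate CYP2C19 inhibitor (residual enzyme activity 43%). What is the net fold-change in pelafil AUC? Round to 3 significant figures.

CYP2C8: 0.55 × 0.12 = 0.066
CYP2C19: 0.38 × 0.43 = 0.1634
Other: 0.07 (unchanged)
New clearance relative to baseline: 0.066 + 0.1634 + 0.07 = 0.2994.
Net AUC ratio = 1 / 0.2994 = 3.34.

3.34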